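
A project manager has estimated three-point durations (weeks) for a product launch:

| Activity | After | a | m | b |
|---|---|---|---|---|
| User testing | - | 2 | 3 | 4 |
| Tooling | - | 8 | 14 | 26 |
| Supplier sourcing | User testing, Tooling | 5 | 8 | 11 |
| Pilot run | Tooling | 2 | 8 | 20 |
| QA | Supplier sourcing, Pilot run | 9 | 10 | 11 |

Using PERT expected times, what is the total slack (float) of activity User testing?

te_User testing = (2 + 4·3 + 4)/6 = 18/6 = 3
te_Tooling = (8 + 4·14 + 26)/6 = 90/6 = 15
te_Supplier sourcing = (5 + 4·8 + 11)/6 = 48/6 = 8
te_Pilot run = (2 + 4·8 + 20)/6 = 54/6 = 9
te_QA = (9 + 4·10 + 11)/6 = 60/6 = 10

Forward pass:
ES_User testing = 0; EF_User testing = 3
ES_Tooling = 0; EF_Tooling = 15
ES_Supplier sourcing = max(EF_User testing=3, EF_Tooling=15) = 15; EF_Supplier sourcing = 15+8 = 23
ES_Pilot run = 15; EF_Pilot run = 15+9 = 24
ES_QA = max(EF_Supplier sourcing=23, EF_Pilot run=24) = 24; EF_QA = 24+10 = 34
Expected project duration μ = 34 weeks. Critical path: Tooling → Pilot run → QA.

Backward pass:
LF_QA = 34; LS_QA = 34−10 = 24
LF_Pilot run = LS_QA = 24; LS_Pilot run = 24−9 = 15
LF_Supplier sourcing = LS_QA = 24; LS_Supplier sourcing = 24−8 = 16
LF_Tooling = min(LS_Supplier sourcing=16, LS_Pilot run=15) = 15; LS_Tooling = 15−15 = 0
LF_User testing = LS_Supplier sourcing = 16; LS_User testing = 16−3 = 13
Slack_User testing = LS_User testing − ES_User testing = 13 − 0 = 13

13 weeks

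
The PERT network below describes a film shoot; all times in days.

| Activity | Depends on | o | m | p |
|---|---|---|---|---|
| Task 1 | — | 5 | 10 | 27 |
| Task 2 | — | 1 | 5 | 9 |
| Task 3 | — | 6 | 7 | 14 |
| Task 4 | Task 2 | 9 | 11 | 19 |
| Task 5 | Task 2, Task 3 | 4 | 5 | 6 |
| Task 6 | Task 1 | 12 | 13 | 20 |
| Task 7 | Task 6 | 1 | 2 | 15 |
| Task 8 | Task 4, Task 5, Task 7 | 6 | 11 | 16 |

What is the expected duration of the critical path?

te_Task 1 = (5 + 4·10 + 27)/6 = 72/6 = 12
te_Task 2 = (1 + 4·5 + 9)/6 = 30/6 = 5
te_Task 3 = (6 + 4·7 + 14)/6 = 48/6 = 8
te_Task 4 = (9 + 4·11 + 19)/6 = 72/6 = 12
te_Task 5 = (4 + 4·5 + 6)/6 = 30/6 = 5
te_Task 6 = (12 + 4·13 + 20)/6 = 84/6 = 14
te_Task 7 = (1 + 4·2 + 15)/6 = 24/6 = 4
te_Task 8 = (6 + 4·11 + 16)/6 = 66/6 = 11

Forward pass:
ES_Task 1 = 0; EF_Task 1 = 12
ES_Task 2 = 0; EF_Task 2 = 5
ES_Task 3 = 0; EF_Task 3 = 8
ES_Task 4 = 5; EF_Task 4 = 5+12 = 17
ES_Task 5 = max(EF_Task 2=5, EF_Task 3=8) = 8; EF_Task 5 = 8+5 = 13
ES_Task 6 = 12; EF_Task 6 = 12+14 = 26
ES_Task 7 = 26; EF_Task 7 = 26+4 = 30
ES_Task 8 = max(EF_Task 4=17, EF_Task 5=13, EF_Task 7=30) = 30; EF_Task 8 = 30+11 = 41
Expected project duration μ = 41 days. Critical path: Task 1 → Task 6 → Task 7 → Task 8.

41 days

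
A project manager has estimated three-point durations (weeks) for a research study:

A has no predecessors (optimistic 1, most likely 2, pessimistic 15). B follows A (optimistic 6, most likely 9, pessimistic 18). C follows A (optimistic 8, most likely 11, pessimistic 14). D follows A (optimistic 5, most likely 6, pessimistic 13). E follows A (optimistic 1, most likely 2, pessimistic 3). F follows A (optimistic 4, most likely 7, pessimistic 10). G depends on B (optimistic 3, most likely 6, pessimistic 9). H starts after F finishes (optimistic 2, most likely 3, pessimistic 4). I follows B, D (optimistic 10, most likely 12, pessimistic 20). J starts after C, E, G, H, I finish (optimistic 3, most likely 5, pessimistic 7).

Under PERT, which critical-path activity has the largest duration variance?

te_A = (1 + 4·2 + 15)/6 = 24/6 = 4; σ²_A = ((15−1)/6)² = 5.444
te_B = (6 + 4·9 + 18)/6 = 60/6 = 10; σ²_B = ((18−6)/6)² = 4.000
te_C = (8 + 4·11 + 14)/6 = 66/6 = 11; σ²_C = ((14−8)/6)² = 1.000
te_D = (5 + 4·6 + 13)/6 = 42/6 = 7; σ²_D = ((13−5)/6)² = 1.778
te_E = (1 + 4·2 + 3)/6 = 12/6 = 2; σ²_E = ((3−1)/6)² = 0.111
te_F = (4 + 4·7 + 10)/6 = 42/6 = 7; σ²_F = ((10−4)/6)² = 1.000
te_G = (3 + 4·6 + 9)/6 = 36/6 = 6; σ²_G = ((9−3)/6)² = 1.000
te_H = (2 + 4·3 + 4)/6 = 18/6 = 3; σ²_H = ((4−2)/6)² = 0.111
te_I = (10 + 4·12 + 20)/6 = 78/6 = 13; σ²_I = ((20−10)/6)² = 2.778
te_J = (3 + 4·5 + 7)/6 = 30/6 = 5; σ²_J = ((7−3)/6)² = 0.444

Forward pass:
ES_A = 0; EF_A = 4
ES_B = 4; EF_B = 4+10 = 14
ES_C = 4; EF_C = 4+11 = 15
ES_D = 4; EF_D = 4+7 = 11
ES_E = 4; EF_E = 4+2 = 6
ES_F = 4; EF_F = 4+7 = 11
ES_G = 14; EF_G = 14+6 = 20
ES_H = 11; EF_H = 11+3 = 14
ES_I = max(EF_B=14, EF_D=11) = 14; EF_I = 14+13 = 27
ES_J = max(EF_C=15, EF_E=6, EF_G=20, EF_H=14, EF_I=27) = 27; EF_J = 27+5 = 32
Expected project duration μ = 32 weeks. Critical path: A → B → I → J.

Variances on critical path: σ²_A=5.444, σ²_B=4.000, σ²_I=2.778, σ²_J=0.444.
Largest is σ²_A = 5.444.

A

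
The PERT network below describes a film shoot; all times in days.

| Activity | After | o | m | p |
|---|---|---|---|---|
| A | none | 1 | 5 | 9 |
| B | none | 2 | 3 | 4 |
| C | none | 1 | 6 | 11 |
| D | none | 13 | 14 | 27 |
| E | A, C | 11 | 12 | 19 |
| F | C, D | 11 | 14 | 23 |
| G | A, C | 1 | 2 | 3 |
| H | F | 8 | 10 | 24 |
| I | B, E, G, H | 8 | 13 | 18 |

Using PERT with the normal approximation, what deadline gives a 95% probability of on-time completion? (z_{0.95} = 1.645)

63.2 days

te_A = (1 + 4·5 + 9)/6 = 30/6 = 5; σ²_A = ((9−1)/6)² = 1.778
te_B = (2 + 4·3 + 4)/6 = 18/6 = 3; σ²_B = ((4−2)/6)² = 0.111
te_C = (1 + 4·6 + 11)/6 = 36/6 = 6; σ²_C = ((11−1)/6)² = 2.778
te_D = (13 + 4·14 + 27)/6 = 96/6 = 16; σ²_D = ((27−13)/6)² = 5.444
te_E = (11 + 4·12 + 19)/6 = 78/6 = 13; σ²_E = ((19−11)/6)² = 1.778
te_F = (11 + 4·14 + 23)/6 = 90/6 = 15; σ²_F = ((23−11)/6)² = 4.000
te_G = (1 + 4·2 + 3)/6 = 12/6 = 2; σ²_G = ((3−1)/6)² = 0.111
te_H = (8 + 4·10 + 24)/6 = 72/6 = 12; σ²_H = ((24−8)/6)² = 7.111
te_I = (8 + 4·13 + 18)/6 = 78/6 = 13; σ²_I = ((18−8)/6)² = 2.778

Forward pass:
ES_A = 0; EF_A = 5
ES_B = 0; EF_B = 3
ES_C = 0; EF_C = 6
ES_D = 0; EF_D = 16
ES_E = max(EF_A=5, EF_C=6) = 6; EF_E = 6+13 = 19
ES_F = max(EF_C=6, EF_D=16) = 16; EF_F = 16+15 = 31
ES_G = max(EF_A=5, EF_C=6) = 6; EF_G = 6+2 = 8
ES_H = 31; EF_H = 31+12 = 43
ES_I = max(EF_B=3, EF_E=19, EF_G=8, EF_H=43) = 43; EF_I = 43+13 = 56
Expected project duration μ = 56 days. Critical path: D → F → H → I.

Variance along critical path = 5.444 + 4.000 + 7.111 + 2.778 = 19.333; σ = 4.397 days.
D = μ + z·σ = 56 + 1.645·4.397 = 63.2 days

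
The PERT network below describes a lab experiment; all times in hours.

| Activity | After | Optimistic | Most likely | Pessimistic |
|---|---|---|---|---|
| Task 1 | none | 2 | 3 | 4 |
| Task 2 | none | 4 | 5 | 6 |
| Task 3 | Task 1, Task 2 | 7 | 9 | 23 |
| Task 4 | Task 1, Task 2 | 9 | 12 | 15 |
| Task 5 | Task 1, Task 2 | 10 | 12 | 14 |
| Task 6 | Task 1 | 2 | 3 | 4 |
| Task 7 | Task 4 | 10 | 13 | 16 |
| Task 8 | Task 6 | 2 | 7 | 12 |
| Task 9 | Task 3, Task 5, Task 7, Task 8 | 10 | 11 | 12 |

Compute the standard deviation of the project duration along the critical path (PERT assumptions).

1.49 hours

te_Task 1 = (2 + 4·3 + 4)/6 = 18/6 = 3; σ²_Task 1 = ((4−2)/6)² = 0.111
te_Task 2 = (4 + 4·5 + 6)/6 = 30/6 = 5; σ²_Task 2 = ((6−4)/6)² = 0.111
te_Task 3 = (7 + 4·9 + 23)/6 = 66/6 = 11; σ²_Task 3 = ((23−7)/6)² = 7.111
te_Task 4 = (9 + 4·12 + 15)/6 = 72/6 = 12; σ²_Task 4 = ((15−9)/6)² = 1.000
te_Task 5 = (10 + 4·12 + 14)/6 = 72/6 = 12; σ²_Task 5 = ((14−10)/6)² = 0.444
te_Task 6 = (2 + 4·3 + 4)/6 = 18/6 = 3; σ²_Task 6 = ((4−2)/6)² = 0.111
te_Task 7 = (10 + 4·13 + 16)/6 = 78/6 = 13; σ²_Task 7 = ((16−10)/6)² = 1.000
te_Task 8 = (2 + 4·7 + 12)/6 = 42/6 = 7; σ²_Task 8 = ((12−2)/6)² = 2.778
te_Task 9 = (10 + 4·11 + 12)/6 = 66/6 = 11; σ²_Task 9 = ((12−10)/6)² = 0.111

Forward pass:
ES_Task 1 = 0; EF_Task 1 = 3
ES_Task 2 = 0; EF_Task 2 = 5
ES_Task 3 = max(EF_Task 1=3, EF_Task 2=5) = 5; EF_Task 3 = 5+11 = 16
ES_Task 4 = max(EF_Task 1=3, EF_Task 2=5) = 5; EF_Task 4 = 5+12 = 17
ES_Task 5 = max(EF_Task 1=3, EF_Task 2=5) = 5; EF_Task 5 = 5+12 = 17
ES_Task 6 = 3; EF_Task 6 = 3+3 = 6
ES_Task 7 = 17; EF_Task 7 = 17+13 = 30
ES_Task 8 = 6; EF_Task 8 = 6+7 = 13
ES_Task 9 = max(EF_Task 3=16, EF_Task 5=17, EF_Task 7=30, EF_Task 8=13) = 30; EF_Task 9 = 30+11 = 41
Expected project duration μ = 41 hours. Critical path: Task 2 → Task 4 → Task 7 → Task 9.

Variance along critical path = 0.111 + 1.000 + 1.000 + 0.111 = 2.222
σ = √2.222 = 1.491 hours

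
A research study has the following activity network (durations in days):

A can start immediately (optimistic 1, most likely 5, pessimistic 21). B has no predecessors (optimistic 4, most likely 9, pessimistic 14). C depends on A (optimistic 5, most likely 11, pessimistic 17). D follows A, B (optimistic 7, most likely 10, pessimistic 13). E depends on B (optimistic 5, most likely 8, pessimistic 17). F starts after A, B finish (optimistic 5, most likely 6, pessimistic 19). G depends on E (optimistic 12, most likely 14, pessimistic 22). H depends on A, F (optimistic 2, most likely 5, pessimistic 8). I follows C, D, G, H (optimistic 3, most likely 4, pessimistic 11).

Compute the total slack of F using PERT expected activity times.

11 days

te_A = (1 + 4·5 + 21)/6 = 42/6 = 7
te_B = (4 + 4·9 + 14)/6 = 54/6 = 9
te_C = (5 + 4·11 + 17)/6 = 66/6 = 11
te_D = (7 + 4·10 + 13)/6 = 60/6 = 10
te_E = (5 + 4·8 + 17)/6 = 54/6 = 9
te_F = (5 + 4·6 + 19)/6 = 48/6 = 8
te_G = (12 + 4·14 + 22)/6 = 90/6 = 15
te_H = (2 + 4·5 + 8)/6 = 30/6 = 5
te_I = (3 + 4·4 + 11)/6 = 30/6 = 5

Forward pass:
ES_A = 0; EF_A = 7
ES_B = 0; EF_B = 9
ES_C = 7; EF_C = 7+11 = 18
ES_D = max(EF_A=7, EF_B=9) = 9; EF_D = 9+10 = 19
ES_E = 9; EF_E = 9+9 = 18
ES_F = max(EF_A=7, EF_B=9) = 9; EF_F = 9+8 = 17
ES_G = 18; EF_G = 18+15 = 33
ES_H = max(EF_A=7, EF_F=17) = 17; EF_H = 17+5 = 22
ES_I = max(EF_C=18, EF_D=19, EF_G=33, EF_H=22) = 33; EF_I = 33+5 = 38
Expected project duration μ = 38 days. Critical path: B → E → G → I.

Backward pass:
LF_I = 38; LS_I = 38−5 = 33
LF_H = LS_I = 33; LS_H = 33−5 = 28
LF_G = LS_I = 33; LS_G = 33−15 = 18
LF_F = LS_H = 28; LS_F = 28−8 = 20
LF_E = LS_G = 18; LS_E = 18−9 = 9
LF_D = LS_I = 33; LS_D = 33−10 = 23
LF_C = LS_I = 33; LS_C = 33−11 = 22
LF_B = min(LS_D=23, LS_E=9, LS_F=20) = 9; LS_B = 9−9 = 0
LF_A = min(LS_C=22, LS_D=23, LS_F=20, LS_H=28) = 20; LS_A = 20−7 = 13
Slack_F = LS_F − ES_F = 20 − 9 = 11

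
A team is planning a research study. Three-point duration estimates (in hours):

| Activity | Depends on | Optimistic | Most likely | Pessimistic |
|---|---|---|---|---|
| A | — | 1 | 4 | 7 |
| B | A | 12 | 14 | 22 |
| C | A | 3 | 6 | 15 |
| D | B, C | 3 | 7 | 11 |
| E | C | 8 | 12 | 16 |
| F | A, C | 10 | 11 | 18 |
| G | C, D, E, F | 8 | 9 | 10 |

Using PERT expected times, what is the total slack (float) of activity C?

3 hours

te_A = (1 + 4·4 + 7)/6 = 24/6 = 4
te_B = (12 + 4·14 + 22)/6 = 90/6 = 15
te_C = (3 + 4·6 + 15)/6 = 42/6 = 7
te_D = (3 + 4·7 + 11)/6 = 42/6 = 7
te_E = (8 + 4·12 + 16)/6 = 72/6 = 12
te_F = (10 + 4·11 + 18)/6 = 72/6 = 12
te_G = (8 + 4·9 + 10)/6 = 54/6 = 9

Forward pass:
ES_A = 0; EF_A = 4
ES_B = 4; EF_B = 4+15 = 19
ES_C = 4; EF_C = 4+7 = 11
ES_D = max(EF_B=19, EF_C=11) = 19; EF_D = 19+7 = 26
ES_E = 11; EF_E = 11+12 = 23
ES_F = max(EF_A=4, EF_C=11) = 11; EF_F = 11+12 = 23
ES_G = max(EF_C=11, EF_D=26, EF_E=23, EF_F=23) = 26; EF_G = 26+9 = 35
Expected project duration μ = 35 hours. Critical path: A → B → D → G.

Backward pass:
LF_G = 35; LS_G = 35−9 = 26
LF_F = LS_G = 26; LS_F = 26−12 = 14
LF_E = LS_G = 26; LS_E = 26−12 = 14
LF_D = LS_G = 26; LS_D = 26−7 = 19
LF_C = min(LS_D=19, LS_E=14, LS_F=14, LS_G=26) = 14; LS_C = 14−7 = 7
LF_B = LS_D = 19; LS_B = 19−15 = 4
LF_A = min(LS_B=4, LS_C=7, LS_F=14) = 4; LS_A = 4−4 = 0
Slack_C = LS_C − ES_C = 7 − 4 = 3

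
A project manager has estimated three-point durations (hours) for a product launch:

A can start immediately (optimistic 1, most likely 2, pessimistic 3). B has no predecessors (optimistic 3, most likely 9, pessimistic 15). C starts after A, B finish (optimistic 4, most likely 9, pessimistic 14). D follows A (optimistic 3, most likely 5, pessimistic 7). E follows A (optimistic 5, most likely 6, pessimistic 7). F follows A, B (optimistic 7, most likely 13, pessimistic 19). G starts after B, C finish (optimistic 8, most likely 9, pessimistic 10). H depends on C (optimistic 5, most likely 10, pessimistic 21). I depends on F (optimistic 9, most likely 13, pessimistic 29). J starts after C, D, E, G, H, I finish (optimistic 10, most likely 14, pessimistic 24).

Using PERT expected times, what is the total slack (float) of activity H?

8 hours

te_A = (1 + 4·2 + 3)/6 = 12/6 = 2
te_B = (3 + 4·9 + 15)/6 = 54/6 = 9
te_C = (4 + 4·9 + 14)/6 = 54/6 = 9
te_D = (3 + 4·5 + 7)/6 = 30/6 = 5
te_E = (5 + 4·6 + 7)/6 = 36/6 = 6
te_F = (7 + 4·13 + 19)/6 = 78/6 = 13
te_G = (8 + 4·9 + 10)/6 = 54/6 = 9
te_H = (5 + 4·10 + 21)/6 = 66/6 = 11
te_I = (9 + 4·13 + 29)/6 = 90/6 = 15
te_J = (10 + 4·14 + 24)/6 = 90/6 = 15

Forward pass:
ES_A = 0; EF_A = 2
ES_B = 0; EF_B = 9
ES_C = max(EF_A=2, EF_B=9) = 9; EF_C = 9+9 = 18
ES_D = 2; EF_D = 2+5 = 7
ES_E = 2; EF_E = 2+6 = 8
ES_F = max(EF_A=2, EF_B=9) = 9; EF_F = 9+13 = 22
ES_G = max(EF_B=9, EF_C=18) = 18; EF_G = 18+9 = 27
ES_H = 18; EF_H = 18+11 = 29
ES_I = 22; EF_I = 22+15 = 37
ES_J = max(EF_C=18, EF_D=7, EF_E=8, EF_G=27, EF_H=29, EF_I=37) = 37; EF_J = 37+15 = 52
Expected project duration μ = 52 hours. Critical path: B → F → I → J.

Backward pass:
LF_J = 52; LS_J = 52−15 = 37
LF_I = LS_J = 37; LS_I = 37−15 = 22
LF_H = LS_J = 37; LS_H = 37−11 = 26
LF_G = LS_J = 37; LS_G = 37−9 = 28
LF_F = LS_I = 22; LS_F = 22−13 = 9
LF_E = LS_J = 37; LS_E = 37−6 = 31
LF_D = LS_J = 37; LS_D = 37−5 = 32
LF_C = min(LS_G=28, LS_H=26, LS_J=37) = 26; LS_C = 26−9 = 17
LF_B = min(LS_C=17, LS_F=9, LS_G=28) = 9; LS_B = 9−9 = 0
LF_A = min(LS_C=17, LS_D=32, LS_E=31, LS_F=9) = 9; LS_A = 9−2 = 7
Slack_H = LS_H − ES_H = 26 − 18 = 8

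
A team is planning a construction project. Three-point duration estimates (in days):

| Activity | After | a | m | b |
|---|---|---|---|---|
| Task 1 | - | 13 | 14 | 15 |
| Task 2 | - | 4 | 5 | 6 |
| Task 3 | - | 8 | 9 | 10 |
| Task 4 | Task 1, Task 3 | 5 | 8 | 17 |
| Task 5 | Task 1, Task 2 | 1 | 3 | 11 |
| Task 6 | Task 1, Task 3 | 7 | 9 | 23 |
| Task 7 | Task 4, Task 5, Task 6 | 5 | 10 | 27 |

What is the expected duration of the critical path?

37 days

te_Task 1 = (13 + 4·14 + 15)/6 = 84/6 = 14
te_Task 2 = (4 + 4·5 + 6)/6 = 30/6 = 5
te_Task 3 = (8 + 4·9 + 10)/6 = 54/6 = 9
te_Task 4 = (5 + 4·8 + 17)/6 = 54/6 = 9
te_Task 5 = (1 + 4·3 + 11)/6 = 24/6 = 4
te_Task 6 = (7 + 4·9 + 23)/6 = 66/6 = 11
te_Task 7 = (5 + 4·10 + 27)/6 = 72/6 = 12

Forward pass:
ES_Task 1 = 0; EF_Task 1 = 14
ES_Task 2 = 0; EF_Task 2 = 5
ES_Task 3 = 0; EF_Task 3 = 9
ES_Task 4 = max(EF_Task 1=14, EF_Task 3=9) = 14; EF_Task 4 = 14+9 = 23
ES_Task 5 = max(EF_Task 1=14, EF_Task 2=5) = 14; EF_Task 5 = 14+4 = 18
ES_Task 6 = max(EF_Task 1=14, EF_Task 3=9) = 14; EF_Task 6 = 14+11 = 25
ES_Task 7 = max(EF_Task 4=23, EF_Task 5=18, EF_Task 6=25) = 25; EF_Task 7 = 25+12 = 37
Expected project duration μ = 37 days. Critical path: Task 1 → Task 6 → Task 7.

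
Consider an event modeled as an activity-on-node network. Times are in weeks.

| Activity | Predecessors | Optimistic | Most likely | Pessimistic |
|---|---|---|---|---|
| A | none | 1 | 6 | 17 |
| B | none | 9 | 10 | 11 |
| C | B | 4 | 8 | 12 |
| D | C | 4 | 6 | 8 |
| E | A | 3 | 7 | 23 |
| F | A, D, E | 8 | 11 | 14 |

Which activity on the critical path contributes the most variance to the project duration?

te_A = (1 + 4·6 + 17)/6 = 42/6 = 7; σ²_A = ((17−1)/6)² = 7.111
te_B = (9 + 4·10 + 11)/6 = 60/6 = 10; σ²_B = ((11−9)/6)² = 0.111
te_C = (4 + 4·8 + 12)/6 = 48/6 = 8; σ²_C = ((12−4)/6)² = 1.778
te_D = (4 + 4·6 + 8)/6 = 36/6 = 6; σ²_D = ((8−4)/6)² = 0.444
te_E = (3 + 4·7 + 23)/6 = 54/6 = 9; σ²_E = ((23−3)/6)² = 11.111
te_F = (8 + 4·11 + 14)/6 = 66/6 = 11; σ²_F = ((14−8)/6)² = 1.000

Forward pass:
ES_A = 0; EF_A = 7
ES_B = 0; EF_B = 10
ES_C = 10; EF_C = 10+8 = 18
ES_D = 18; EF_D = 18+6 = 24
ES_E = 7; EF_E = 7+9 = 16
ES_F = max(EF_A=7, EF_D=24, EF_E=16) = 24; EF_F = 24+11 = 35
Expected project duration μ = 35 weeks. Critical path: B → C → D → F.

Variances on critical path: σ²_B=0.111, σ²_C=1.778, σ²_D=0.444, σ²_F=1.000.
Largest is σ²_C = 1.778.

C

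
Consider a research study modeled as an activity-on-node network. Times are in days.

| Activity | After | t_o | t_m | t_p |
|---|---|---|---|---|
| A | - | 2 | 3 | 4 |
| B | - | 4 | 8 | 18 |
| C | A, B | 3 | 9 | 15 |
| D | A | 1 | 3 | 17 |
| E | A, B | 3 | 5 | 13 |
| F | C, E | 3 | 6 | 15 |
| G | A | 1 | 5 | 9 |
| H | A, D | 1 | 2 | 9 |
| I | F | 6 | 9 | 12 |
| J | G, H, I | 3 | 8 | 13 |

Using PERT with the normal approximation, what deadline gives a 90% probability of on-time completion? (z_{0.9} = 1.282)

te_A = (2 + 4·3 + 4)/6 = 18/6 = 3; σ²_A = ((4−2)/6)² = 0.111
te_B = (4 + 4·8 + 18)/6 = 54/6 = 9; σ²_B = ((18−4)/6)² = 5.444
te_C = (3 + 4·9 + 15)/6 = 54/6 = 9; σ²_C = ((15−3)/6)² = 4.000
te_D = (1 + 4·3 + 17)/6 = 30/6 = 5; σ²_D = ((17−1)/6)² = 7.111
te_E = (3 + 4·5 + 13)/6 = 36/6 = 6; σ²_E = ((13−3)/6)² = 2.778
te_F = (3 + 4·6 + 15)/6 = 42/6 = 7; σ²_F = ((15−3)/6)² = 4.000
te_G = (1 + 4·5 + 9)/6 = 30/6 = 5; σ²_G = ((9−1)/6)² = 1.778
te_H = (1 + 4·2 + 9)/6 = 18/6 = 3; σ²_H = ((9−1)/6)² = 1.778
te_I = (6 + 4·9 + 12)/6 = 54/6 = 9; σ²_I = ((12−6)/6)² = 1.000
te_J = (3 + 4·8 + 13)/6 = 48/6 = 8; σ²_J = ((13−3)/6)² = 2.778

Forward pass:
ES_A = 0; EF_A = 3
ES_B = 0; EF_B = 9
ES_C = max(EF_A=3, EF_B=9) = 9; EF_C = 9+9 = 18
ES_D = 3; EF_D = 3+5 = 8
ES_E = max(EF_A=3, EF_B=9) = 9; EF_E = 9+6 = 15
ES_F = max(EF_C=18, EF_E=15) = 18; EF_F = 18+7 = 25
ES_G = 3; EF_G = 3+5 = 8
ES_H = max(EF_A=3, EF_D=8) = 8; EF_H = 8+3 = 11
ES_I = 25; EF_I = 25+9 = 34
ES_J = max(EF_G=8, EF_H=11, EF_I=34) = 34; EF_J = 34+8 = 42
Expected project duration μ = 42 days. Critical path: B → C → F → I → J.

Variance along critical path = 5.444 + 4.000 + 4.000 + 1.000 + 2.778 = 17.222; σ = 4.150 days.
D = μ + z·σ = 42 + 1.282·4.150 = 47.3 days

47.3 days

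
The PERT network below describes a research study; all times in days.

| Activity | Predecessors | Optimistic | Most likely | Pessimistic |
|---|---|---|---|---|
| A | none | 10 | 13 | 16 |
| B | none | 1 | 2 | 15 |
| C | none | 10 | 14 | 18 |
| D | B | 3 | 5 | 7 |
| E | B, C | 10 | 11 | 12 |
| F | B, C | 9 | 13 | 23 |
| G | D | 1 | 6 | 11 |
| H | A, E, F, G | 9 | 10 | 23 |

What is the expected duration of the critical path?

te_A = (10 + 4·13 + 16)/6 = 78/6 = 13
te_B = (1 + 4·2 + 15)/6 = 24/6 = 4
te_C = (10 + 4·14 + 18)/6 = 84/6 = 14
te_D = (3 + 4·5 + 7)/6 = 30/6 = 5
te_E = (10 + 4·11 + 12)/6 = 66/6 = 11
te_F = (9 + 4·13 + 23)/6 = 84/6 = 14
te_G = (1 + 4·6 + 11)/6 = 36/6 = 6
te_H = (9 + 4·10 + 23)/6 = 72/6 = 12

Forward pass:
ES_A = 0; EF_A = 13
ES_B = 0; EF_B = 4
ES_C = 0; EF_C = 14
ES_D = 4; EF_D = 4+5 = 9
ES_E = max(EF_B=4, EF_C=14) = 14; EF_E = 14+11 = 25
ES_F = max(EF_B=4, EF_C=14) = 14; EF_F = 14+14 = 28
ES_G = 9; EF_G = 9+6 = 15
ES_H = max(EF_A=13, EF_E=25, EF_F=28, EF_G=15) = 28; EF_H = 28+12 = 40
Expected project duration μ = 40 days. Critical path: C → F → H.

40 days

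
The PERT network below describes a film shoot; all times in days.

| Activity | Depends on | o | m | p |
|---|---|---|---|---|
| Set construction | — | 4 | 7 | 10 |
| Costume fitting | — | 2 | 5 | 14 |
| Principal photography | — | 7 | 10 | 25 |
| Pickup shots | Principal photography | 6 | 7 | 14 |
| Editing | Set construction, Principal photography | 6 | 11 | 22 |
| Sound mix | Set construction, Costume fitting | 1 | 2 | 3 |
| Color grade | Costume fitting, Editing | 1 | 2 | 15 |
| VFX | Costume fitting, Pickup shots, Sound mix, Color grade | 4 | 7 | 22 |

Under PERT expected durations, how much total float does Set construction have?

te_Set construction = (4 + 4·7 + 10)/6 = 42/6 = 7
te_Costume fitting = (2 + 4·5 + 14)/6 = 36/6 = 6
te_Principal photography = (7 + 4·10 + 25)/6 = 72/6 = 12
te_Pickup shots = (6 + 4·7 + 14)/6 = 48/6 = 8
te_Editing = (6 + 4·11 + 22)/6 = 72/6 = 12
te_Sound mix = (1 + 4·2 + 3)/6 = 12/6 = 2
te_Color grade = (1 + 4·2 + 15)/6 = 24/6 = 4
te_VFX = (4 + 4·7 + 22)/6 = 54/6 = 9

Forward pass:
ES_Set construction = 0; EF_Set construction = 7
ES_Costume fitting = 0; EF_Costume fitting = 6
ES_Principal photography = 0; EF_Principal photography = 12
ES_Pickup shots = 12; EF_Pickup shots = 12+8 = 20
ES_Editing = max(EF_Set construction=7, EF_Principal photography=12) = 12; EF_Editing = 12+12 = 24
ES_Sound mix = max(EF_Set construction=7, EF_Costume fitting=6) = 7; EF_Sound mix = 7+2 = 9
ES_Color grade = max(EF_Costume fitting=6, EF_Editing=24) = 24; EF_Color grade = 24+4 = 28
ES_VFX = max(EF_Costume fitting=6, EF_Pickup shots=20, EF_Sound mix=9, EF_Color grade=28) = 28; EF_VFX = 28+9 = 37
Expected project duration μ = 37 days. Critical path: Principal photography → Editing → Color grade → VFX.

Backward pass:
LF_VFX = 37; LS_VFX = 37−9 = 28
LF_Color grade = LS_VFX = 28; LS_Color grade = 28−4 = 24
LF_Sound mix = LS_VFX = 28; LS_Sound mix = 28−2 = 26
LF_Editing = LS_Color grade = 24; LS_Editing = 24−12 = 12
LF_Pickup shots = LS_VFX = 28; LS_Pickup shots = 28−8 = 20
LF_Principal photography = min(LS_Pickup shots=20, LS_Editing=12) = 12; LS_Principal photography = 12−12 = 0
LF_Costume fitting = min(LS_Sound mix=26, LS_Color grade=24, LS_VFX=28) = 24; LS_Costume fitting = 24−6 = 18
LF_Set construction = min(LS_Editing=12, LS_Sound mix=26) = 12; LS_Set construction = 12−7 = 5
Slack_Set construction = LS_Set construction − ES_Set construction = 5 − 0 = 5

5 days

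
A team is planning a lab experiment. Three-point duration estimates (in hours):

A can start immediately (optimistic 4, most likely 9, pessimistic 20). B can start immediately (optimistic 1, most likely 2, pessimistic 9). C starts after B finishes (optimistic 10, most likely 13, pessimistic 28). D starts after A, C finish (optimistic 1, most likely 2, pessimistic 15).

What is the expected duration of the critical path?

te_A = (4 + 4·9 + 20)/6 = 60/6 = 10
te_B = (1 + 4·2 + 9)/6 = 18/6 = 3
te_C = (10 + 4·13 + 28)/6 = 90/6 = 15
te_D = (1 + 4·2 + 15)/6 = 24/6 = 4

Forward pass:
ES_A = 0; EF_A = 10
ES_B = 0; EF_B = 3
ES_C = 3; EF_C = 3+15 = 18
ES_D = max(EF_A=10, EF_C=18) = 18; EF_D = 18+4 = 22
Expected project duration μ = 22 hours. Critical path: B → C → D.

22 hours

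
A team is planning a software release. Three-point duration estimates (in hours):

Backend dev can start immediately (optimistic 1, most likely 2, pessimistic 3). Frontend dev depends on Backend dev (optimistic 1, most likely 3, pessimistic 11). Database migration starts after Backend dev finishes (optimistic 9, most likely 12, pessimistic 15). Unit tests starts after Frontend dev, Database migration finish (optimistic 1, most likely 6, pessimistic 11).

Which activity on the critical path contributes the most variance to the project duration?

te_Backend dev = (1 + 4·2 + 3)/6 = 12/6 = 2; σ²_Backend dev = ((3−1)/6)² = 0.111
te_Frontend dev = (1 + 4·3 + 11)/6 = 24/6 = 4; σ²_Frontend dev = ((11−1)/6)² = 2.778
te_Database migration = (9 + 4·12 + 15)/6 = 72/6 = 12; σ²_Database migration = ((15−9)/6)² = 1.000
te_Unit tests = (1 + 4·6 + 11)/6 = 36/6 = 6; σ²_Unit tests = ((11−1)/6)² = 2.778

Forward pass:
ES_Backend dev = 0; EF_Backend dev = 2
ES_Frontend dev = 2; EF_Frontend dev = 2+4 = 6
ES_Database migration = 2; EF_Database migration = 2+12 = 14
ES_Unit tests = max(EF_Frontend dev=6, EF_Database migration=14) = 14; EF_Unit tests = 14+6 = 20
Expected project duration μ = 20 hours. Critical path: Backend dev → Database migration → Unit tests.

Variances on critical path: σ²_Backend dev=0.111, σ²_Database migration=1.000, σ²_Unit tests=2.778.
Largest is σ²_Unit tests = 2.778.

Unit tests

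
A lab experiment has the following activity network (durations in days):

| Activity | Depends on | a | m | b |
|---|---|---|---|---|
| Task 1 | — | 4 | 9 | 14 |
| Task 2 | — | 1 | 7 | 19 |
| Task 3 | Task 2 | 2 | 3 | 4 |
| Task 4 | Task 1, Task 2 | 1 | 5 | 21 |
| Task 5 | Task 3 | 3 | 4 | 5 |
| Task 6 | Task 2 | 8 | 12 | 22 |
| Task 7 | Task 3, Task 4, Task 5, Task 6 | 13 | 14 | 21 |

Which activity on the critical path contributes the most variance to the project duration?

te_Task 1 = (4 + 4·9 + 14)/6 = 54/6 = 9; σ²_Task 1 = ((14−4)/6)² = 2.778
te_Task 2 = (1 + 4·7 + 19)/6 = 48/6 = 8; σ²_Task 2 = ((19−1)/6)² = 9.000
te_Task 3 = (2 + 4·3 + 4)/6 = 18/6 = 3; σ²_Task 3 = ((4−2)/6)² = 0.111
te_Task 4 = (1 + 4·5 + 21)/6 = 42/6 = 7; σ²_Task 4 = ((21−1)/6)² = 11.111
te_Task 5 = (3 + 4·4 + 5)/6 = 24/6 = 4; σ²_Task 5 = ((5−3)/6)² = 0.111
te_Task 6 = (8 + 4·12 + 22)/6 = 78/6 = 13; σ²_Task 6 = ((22−8)/6)² = 5.444
te_Task 7 = (13 + 4·14 + 21)/6 = 90/6 = 15; σ²_Task 7 = ((21−13)/6)² = 1.778

Forward pass:
ES_Task 1 = 0; EF_Task 1 = 9
ES_Task 2 = 0; EF_Task 2 = 8
ES_Task 3 = 8; EF_Task 3 = 8+3 = 11
ES_Task 4 = max(EF_Task 1=9, EF_Task 2=8) = 9; EF_Task 4 = 9+7 = 16
ES_Task 5 = 11; EF_Task 5 = 11+4 = 15
ES_Task 6 = 8; EF_Task 6 = 8+13 = 21
ES_Task 7 = max(EF_Task 3=11, EF_Task 4=16, EF_Task 5=15, EF_Task 6=21) = 21; EF_Task 7 = 21+15 = 36
Expected project duration μ = 36 days. Critical path: Task 2 → Task 6 → Task 7.

Variances on critical path: σ²_Task 2=9.000, σ²_Task 6=5.444, σ²_Task 7=1.778.
Largest is σ²_Task 2 = 9.000.

Task 2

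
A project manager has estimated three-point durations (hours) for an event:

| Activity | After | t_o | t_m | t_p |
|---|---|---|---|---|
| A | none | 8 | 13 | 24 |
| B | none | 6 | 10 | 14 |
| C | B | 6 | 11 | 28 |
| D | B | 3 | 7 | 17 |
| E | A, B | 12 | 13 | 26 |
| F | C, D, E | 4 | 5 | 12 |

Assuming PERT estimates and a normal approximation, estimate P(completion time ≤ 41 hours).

0.943

te_A = (8 + 4·13 + 24)/6 = 84/6 = 14; σ²_A = ((24−8)/6)² = 7.111
te_B = (6 + 4·10 + 14)/6 = 60/6 = 10; σ²_B = ((14−6)/6)² = 1.778
te_C = (6 + 4·11 + 28)/6 = 78/6 = 13; σ²_C = ((28−6)/6)² = 13.444
te_D = (3 + 4·7 + 17)/6 = 48/6 = 8; σ²_D = ((17−3)/6)² = 5.444
te_E = (12 + 4·13 + 26)/6 = 90/6 = 15; σ²_E = ((26−12)/6)² = 5.444
te_F = (4 + 4·5 + 12)/6 = 36/6 = 6; σ²_F = ((12−4)/6)² = 1.778

Forward pass:
ES_A = 0; EF_A = 14
ES_B = 0; EF_B = 10
ES_C = 10; EF_C = 10+13 = 23
ES_D = 10; EF_D = 10+8 = 18
ES_E = max(EF_A=14, EF_B=10) = 14; EF_E = 14+15 = 29
ES_F = max(EF_C=23, EF_D=18, EF_E=29) = 29; EF_F = 29+6 = 35
Expected project duration μ = 35 hours. Critical path: A → E → F.

Variance along critical path = 7.111 + 5.444 + 1.778 = 14.333; σ = √14.333 = 3.786 hours.
Z = (41 − 35) / 3.786 = 1.585
P(T ≤ 41) = Φ(1.585) ≈ 0.943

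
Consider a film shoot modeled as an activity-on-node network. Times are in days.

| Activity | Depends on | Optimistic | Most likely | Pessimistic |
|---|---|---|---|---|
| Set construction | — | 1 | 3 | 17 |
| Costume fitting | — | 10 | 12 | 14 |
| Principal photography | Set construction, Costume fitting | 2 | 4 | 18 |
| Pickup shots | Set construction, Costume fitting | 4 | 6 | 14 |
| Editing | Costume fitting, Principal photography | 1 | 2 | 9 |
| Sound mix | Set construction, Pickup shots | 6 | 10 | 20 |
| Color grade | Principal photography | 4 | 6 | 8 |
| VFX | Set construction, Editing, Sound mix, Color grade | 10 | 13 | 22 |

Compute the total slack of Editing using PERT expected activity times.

te_Set construction = (1 + 4·3 + 17)/6 = 30/6 = 5
te_Costume fitting = (10 + 4·12 + 14)/6 = 72/6 = 12
te_Principal photography = (2 + 4·4 + 18)/6 = 36/6 = 6
te_Pickup shots = (4 + 4·6 + 14)/6 = 42/6 = 7
te_Editing = (1 + 4·2 + 9)/6 = 18/6 = 3
te_Sound mix = (6 + 4·10 + 20)/6 = 66/6 = 11
te_Color grade = (4 + 4·6 + 8)/6 = 36/6 = 6
te_VFX = (10 + 4·13 + 22)/6 = 84/6 = 14

Forward pass:
ES_Set construction = 0; EF_Set construction = 5
ES_Costume fitting = 0; EF_Costume fitting = 12
ES_Principal photography = max(EF_Set construction=5, EF_Costume fitting=12) = 12; EF_Principal photography = 12+6 = 18
ES_Pickup shots = max(EF_Set construction=5, EF_Costume fitting=12) = 12; EF_Pickup shots = 12+7 = 19
ES_Editing = max(EF_Costume fitting=12, EF_Principal photography=18) = 18; EF_Editing = 18+3 = 21
ES_Sound mix = max(EF_Set construction=5, EF_Pickup shots=19) = 19; EF_Sound mix = 19+11 = 30
ES_Color grade = 18; EF_Color grade = 18+6 = 24
ES_VFX = max(EF_Set construction=5, EF_Editing=21, EF_Sound mix=30, EF_Color grade=24) = 30; EF_VFX = 30+14 = 44
Expected project duration μ = 44 days. Critical path: Costume fitting → Pickup shots → Sound mix → VFX.

Backward pass:
LF_VFX = 44; LS_VFX = 44−14 = 30
LF_Color grade = LS_VFX = 30; LS_Color grade = 30−6 = 24
LF_Sound mix = LS_VFX = 30; LS_Sound mix = 30−11 = 19
LF_Editing = LS_VFX = 30; LS_Editing = 30−3 = 27
LF_Pickup shots = LS_Sound mix = 19; LS_Pickup shots = 19−7 = 12
LF_Principal photography = min(LS_Editing=27, LS_Color grade=24) = 24; LS_Principal photography = 24−6 = 18
LF_Costume fitting = min(LS_Principal photography=18, LS_Pickup shots=12, LS_Editing=27) = 12; LS_Costume fitting = 12−12 = 0
LF_Set construction = min(LS_Principal photography=18, LS_Pickup shots=12, LS_Sound mix=19, LS_VFX=30) = 12; LS_Set construction = 12−5 = 7
Slack_Editing = LS_Editing − ES_Editing = 27 − 18 = 9

9 days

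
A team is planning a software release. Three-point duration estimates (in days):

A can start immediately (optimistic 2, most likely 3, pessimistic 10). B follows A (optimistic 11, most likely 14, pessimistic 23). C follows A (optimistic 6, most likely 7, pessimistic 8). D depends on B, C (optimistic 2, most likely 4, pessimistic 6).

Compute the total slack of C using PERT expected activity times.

8 days

te_A = (2 + 4·3 + 10)/6 = 24/6 = 4
te_B = (11 + 4·14 + 23)/6 = 90/6 = 15
te_C = (6 + 4·7 + 8)/6 = 42/6 = 7
te_D = (2 + 4·4 + 6)/6 = 24/6 = 4

Forward pass:
ES_A = 0; EF_A = 4
ES_B = 4; EF_B = 4+15 = 19
ES_C = 4; EF_C = 4+7 = 11
ES_D = max(EF_B=19, EF_C=11) = 19; EF_D = 19+4 = 23
Expected project duration μ = 23 days. Critical path: A → B → D.

Backward pass:
LF_D = 23; LS_D = 23−4 = 19
LF_C = LS_D = 19; LS_C = 19−7 = 12
LF_B = LS_D = 19; LS_B = 19−15 = 4
LF_A = min(LS_B=4, LS_C=12) = 4; LS_A = 4−4 = 0
Slack_C = LS_C − ES_C = 12 − 4 = 8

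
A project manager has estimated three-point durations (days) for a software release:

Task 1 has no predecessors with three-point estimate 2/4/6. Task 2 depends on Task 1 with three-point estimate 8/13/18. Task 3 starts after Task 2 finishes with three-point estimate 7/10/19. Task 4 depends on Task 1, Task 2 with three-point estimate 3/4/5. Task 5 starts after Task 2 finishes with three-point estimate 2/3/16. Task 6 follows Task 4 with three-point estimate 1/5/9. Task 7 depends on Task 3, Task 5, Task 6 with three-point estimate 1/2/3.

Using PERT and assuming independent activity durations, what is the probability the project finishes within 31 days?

0.644

te_Task 1 = (2 + 4·4 + 6)/6 = 24/6 = 4; σ²_Task 1 = ((6−2)/6)² = 0.444
te_Task 2 = (8 + 4·13 + 18)/6 = 78/6 = 13; σ²_Task 2 = ((18−8)/6)² = 2.778
te_Task 3 = (7 + 4·10 + 19)/6 = 66/6 = 11; σ²_Task 3 = ((19−7)/6)² = 4.000
te_Task 4 = (3 + 4·4 + 5)/6 = 24/6 = 4; σ²_Task 4 = ((5−3)/6)² = 0.111
te_Task 5 = (2 + 4·3 + 16)/6 = 30/6 = 5; σ²_Task 5 = ((16−2)/6)² = 5.444
te_Task 6 = (1 + 4·5 + 9)/6 = 30/6 = 5; σ²_Task 6 = ((9−1)/6)² = 1.778
te_Task 7 = (1 + 4·2 + 3)/6 = 12/6 = 2; σ²_Task 7 = ((3−1)/6)² = 0.111

Forward pass:
ES_Task 1 = 0; EF_Task 1 = 4
ES_Task 2 = 4; EF_Task 2 = 4+13 = 17
ES_Task 3 = 17; EF_Task 3 = 17+11 = 28
ES_Task 4 = max(EF_Task 1=4, EF_Task 2=17) = 17; EF_Task 4 = 17+4 = 21
ES_Task 5 = 17; EF_Task 5 = 17+5 = 22
ES_Task 6 = 21; EF_Task 6 = 21+5 = 26
ES_Task 7 = max(EF_Task 3=28, EF_Task 5=22, EF_Task 6=26) = 28; EF_Task 7 = 28+2 = 30
Expected project duration μ = 30 days. Critical path: Task 1 → Task 2 → Task 3 → Task 7.

Variance along critical path = 0.444 + 2.778 + 4.000 + 0.111 = 7.333; σ = √7.333 = 2.708 days.
Z = (31 − 30) / 2.708 = 0.369
P(T ≤ 31) = Φ(0.369) ≈ 0.644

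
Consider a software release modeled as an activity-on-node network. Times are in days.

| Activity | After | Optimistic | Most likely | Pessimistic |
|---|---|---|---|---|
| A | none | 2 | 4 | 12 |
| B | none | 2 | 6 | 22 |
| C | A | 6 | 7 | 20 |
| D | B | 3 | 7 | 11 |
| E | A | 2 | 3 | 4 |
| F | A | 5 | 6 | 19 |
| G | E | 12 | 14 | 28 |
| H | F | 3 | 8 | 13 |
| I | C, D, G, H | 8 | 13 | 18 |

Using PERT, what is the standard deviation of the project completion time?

te_A = (2 + 4·4 + 12)/6 = 30/6 = 5; σ²_A = ((12−2)/6)² = 2.778
te_B = (2 + 4·6 + 22)/6 = 48/6 = 8; σ²_B = ((22−2)/6)² = 11.111
te_C = (6 + 4·7 + 20)/6 = 54/6 = 9; σ²_C = ((20−6)/6)² = 5.444
te_D = (3 + 4·7 + 11)/6 = 42/6 = 7; σ²_D = ((11−3)/6)² = 1.778
te_E = (2 + 4·3 + 4)/6 = 18/6 = 3; σ²_E = ((4−2)/6)² = 0.111
te_F = (5 + 4·6 + 19)/6 = 48/6 = 8; σ²_F = ((19−5)/6)² = 5.444
te_G = (12 + 4·14 + 28)/6 = 96/6 = 16; σ²_G = ((28−12)/6)² = 7.111
te_H = (3 + 4·8 + 13)/6 = 48/6 = 8; σ²_H = ((13−3)/6)² = 2.778
te_I = (8 + 4·13 + 18)/6 = 78/6 = 13; σ²_I = ((18−8)/6)² = 2.778

Forward pass:
ES_A = 0; EF_A = 5
ES_B = 0; EF_B = 8
ES_C = 5; EF_C = 5+9 = 14
ES_D = 8; EF_D = 8+7 = 15
ES_E = 5; EF_E = 5+3 = 8
ES_F = 5; EF_F = 5+8 = 13
ES_G = 8; EF_G = 8+16 = 24
ES_H = 13; EF_H = 13+8 = 21
ES_I = max(EF_C=14, EF_D=15, EF_G=24, EF_H=21) = 24; EF_I = 24+13 = 37
Expected project duration μ = 37 days. Critical path: A → E → G → I.

Variance along critical path = 2.778 + 0.111 + 7.111 + 2.778 = 12.778
σ = √12.778 = 3.575 days

3.57 days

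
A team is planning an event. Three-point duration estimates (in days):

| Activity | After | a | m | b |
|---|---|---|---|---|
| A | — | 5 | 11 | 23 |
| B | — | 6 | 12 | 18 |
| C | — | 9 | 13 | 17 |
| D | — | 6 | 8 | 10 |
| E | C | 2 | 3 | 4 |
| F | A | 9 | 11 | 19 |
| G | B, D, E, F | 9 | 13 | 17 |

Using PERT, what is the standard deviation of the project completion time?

te_A = (5 + 4·11 + 23)/6 = 72/6 = 12; σ²_A = ((23−5)/6)² = 9.000
te_B = (6 + 4·12 + 18)/6 = 72/6 = 12; σ²_B = ((18−6)/6)² = 4.000
te_C = (9 + 4·13 + 17)/6 = 78/6 = 13; σ²_C = ((17−9)/6)² = 1.778
te_D = (6 + 4·8 + 10)/6 = 48/6 = 8; σ²_D = ((10−6)/6)² = 0.444
te_E = (2 + 4·3 + 4)/6 = 18/6 = 3; σ²_E = ((4−2)/6)² = 0.111
te_F = (9 + 4·11 + 19)/6 = 72/6 = 12; σ²_F = ((19−9)/6)² = 2.778
te_G = (9 + 4·13 + 17)/6 = 78/6 = 13; σ²_G = ((17−9)/6)² = 1.778

Forward pass:
ES_A = 0; EF_A = 12
ES_B = 0; EF_B = 12
ES_C = 0; EF_C = 13
ES_D = 0; EF_D = 8
ES_E = 13; EF_E = 13+3 = 16
ES_F = 12; EF_F = 12+12 = 24
ES_G = max(EF_B=12, EF_D=8, EF_E=16, EF_F=24) = 24; EF_G = 24+13 = 37
Expected project duration μ = 37 days. Critical path: A → F → G.

Variance along critical path = 9.000 + 2.778 + 1.778 = 13.556
σ = √13.556 = 3.682 days

3.68 days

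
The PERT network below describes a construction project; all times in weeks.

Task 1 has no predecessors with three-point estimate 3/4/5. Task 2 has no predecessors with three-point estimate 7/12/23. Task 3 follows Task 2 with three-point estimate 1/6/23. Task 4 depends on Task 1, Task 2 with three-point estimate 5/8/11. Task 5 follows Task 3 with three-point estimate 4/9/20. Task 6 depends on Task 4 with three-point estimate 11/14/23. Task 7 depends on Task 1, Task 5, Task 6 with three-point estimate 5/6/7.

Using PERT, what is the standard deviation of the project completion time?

te_Task 1 = (3 + 4·4 + 5)/6 = 24/6 = 4; σ²_Task 1 = ((5−3)/6)² = 0.111
te_Task 2 = (7 + 4·12 + 23)/6 = 78/6 = 13; σ²_Task 2 = ((23−7)/6)² = 7.111
te_Task 3 = (1 + 4·6 + 23)/6 = 48/6 = 8; σ²_Task 3 = ((23−1)/6)² = 13.444
te_Task 4 = (5 + 4·8 + 11)/6 = 48/6 = 8; σ²_Task 4 = ((11−5)/6)² = 1.000
te_Task 5 = (4 + 4·9 + 20)/6 = 60/6 = 10; σ²_Task 5 = ((20−4)/6)² = 7.111
te_Task 6 = (11 + 4·14 + 23)/6 = 90/6 = 15; σ²_Task 6 = ((23−11)/6)² = 4.000
te_Task 7 = (5 + 4·6 + 7)/6 = 36/6 = 6; σ²_Task 7 = ((7−5)/6)² = 0.111

Forward pass:
ES_Task 1 = 0; EF_Task 1 = 4
ES_Task 2 = 0; EF_Task 2 = 13
ES_Task 3 = 13; EF_Task 3 = 13+8 = 21
ES_Task 4 = max(EF_Task 1=4, EF_Task 2=13) = 13; EF_Task 4 = 13+8 = 21
ES_Task 5 = 21; EF_Task 5 = 21+10 = 31
ES_Task 6 = 21; EF_Task 6 = 21+15 = 36
ES_Task 7 = max(EF_Task 1=4, EF_Task 5=31, EF_Task 6=36) = 36; EF_Task 7 = 36+6 = 42
Expected project duration μ = 42 weeks. Critical path: Task 2 → Task 4 → Task 6 → Task 7.

Variance along critical path = 7.111 + 1.000 + 4.000 + 0.111 = 12.222
σ = √12.222 = 3.496 weeks

3.50 weeks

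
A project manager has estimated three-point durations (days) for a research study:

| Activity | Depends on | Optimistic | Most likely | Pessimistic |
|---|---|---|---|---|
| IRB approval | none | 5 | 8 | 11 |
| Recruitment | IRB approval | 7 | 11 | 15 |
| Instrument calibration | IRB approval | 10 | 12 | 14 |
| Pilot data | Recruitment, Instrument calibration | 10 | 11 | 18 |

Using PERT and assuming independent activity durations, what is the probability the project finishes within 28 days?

0.013

te_IRB approval = (5 + 4·8 + 11)/6 = 48/6 = 8; σ²_IRB approval = ((11−5)/6)² = 1.000
te_Recruitment = (7 + 4·11 + 15)/6 = 66/6 = 11; σ²_Recruitment = ((15−7)/6)² = 1.778
te_Instrument calibration = (10 + 4·12 + 14)/6 = 72/6 = 12; σ²_Instrument calibration = ((14−10)/6)² = 0.444
te_Pilot data = (10 + 4·11 + 18)/6 = 72/6 = 12; σ²_Pilot data = ((18−10)/6)² = 1.778

Forward pass:
ES_IRB approval = 0; EF_IRB approval = 8
ES_Recruitment = 8; EF_Recruitment = 8+11 = 19
ES_Instrument calibration = 8; EF_Instrument calibration = 8+12 = 20
ES_Pilot data = max(EF_Recruitment=19, EF_Instrument calibration=20) = 20; EF_Pilot data = 20+12 = 32
Expected project duration μ = 32 days. Critical path: IRB approval → Instrument calibration → Pilot data.

Variance along critical path = 1.000 + 0.444 + 1.778 = 3.222; σ = √3.222 = 1.795 days.
Z = (28 − 32) / 1.795 = -2.228
P(T ≤ 28) = Φ(-2.228) ≈ 0.013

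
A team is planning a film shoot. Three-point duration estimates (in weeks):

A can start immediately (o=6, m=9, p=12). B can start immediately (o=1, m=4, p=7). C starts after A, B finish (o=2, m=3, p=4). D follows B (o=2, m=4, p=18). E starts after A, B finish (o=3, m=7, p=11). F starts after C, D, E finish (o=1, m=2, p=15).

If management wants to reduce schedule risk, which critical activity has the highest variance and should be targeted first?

te_A = (6 + 4·9 + 12)/6 = 54/6 = 9; σ²_A = ((12−6)/6)² = 1.000
te_B = (1 + 4·4 + 7)/6 = 24/6 = 4; σ²_B = ((7−1)/6)² = 1.000
te_C = (2 + 4·3 + 4)/6 = 18/6 = 3; σ²_C = ((4−2)/6)² = 0.111
te_D = (2 + 4·4 + 18)/6 = 36/6 = 6; σ²_D = ((18−2)/6)² = 7.111
te_E = (3 + 4·7 + 11)/6 = 42/6 = 7; σ²_E = ((11−3)/6)² = 1.778
te_F = (1 + 4·2 + 15)/6 = 24/6 = 4; σ²_F = ((15−1)/6)² = 5.444

Forward pass:
ES_A = 0; EF_A = 9
ES_B = 0; EF_B = 4
ES_C = max(EF_A=9, EF_B=4) = 9; EF_C = 9+3 = 12
ES_D = 4; EF_D = 4+6 = 10
ES_E = max(EF_A=9, EF_B=4) = 9; EF_E = 9+7 = 16
ES_F = max(EF_C=12, EF_D=10, EF_E=16) = 16; EF_F = 16+4 = 20
Expected project duration μ = 20 weeks. Critical path: A → E → F.

Variances on critical path: σ²_A=1.000, σ²_E=1.778, σ²_F=5.444.
Largest is σ²_F = 5.444.

F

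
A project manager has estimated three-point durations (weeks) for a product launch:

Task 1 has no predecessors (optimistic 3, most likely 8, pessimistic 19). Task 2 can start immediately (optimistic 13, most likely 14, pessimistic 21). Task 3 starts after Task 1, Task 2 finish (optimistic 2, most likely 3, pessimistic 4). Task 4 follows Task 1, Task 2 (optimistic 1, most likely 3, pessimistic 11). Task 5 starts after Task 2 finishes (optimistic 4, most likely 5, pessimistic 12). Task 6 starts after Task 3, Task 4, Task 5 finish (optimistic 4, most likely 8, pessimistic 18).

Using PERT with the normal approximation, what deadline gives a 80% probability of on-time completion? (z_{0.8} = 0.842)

32.5 weeks

te_Task 1 = (3 + 4·8 + 19)/6 = 54/6 = 9; σ²_Task 1 = ((19−3)/6)² = 7.111
te_Task 2 = (13 + 4·14 + 21)/6 = 90/6 = 15; σ²_Task 2 = ((21−13)/6)² = 1.778
te_Task 3 = (2 + 4·3 + 4)/6 = 18/6 = 3; σ²_Task 3 = ((4−2)/6)² = 0.111
te_Task 4 = (1 + 4·3 + 11)/6 = 24/6 = 4; σ²_Task 4 = ((11−1)/6)² = 2.778
te_Task 5 = (4 + 4·5 + 12)/6 = 36/6 = 6; σ²_Task 5 = ((12−4)/6)² = 1.778
te_Task 6 = (4 + 4·8 + 18)/6 = 54/6 = 9; σ²_Task 6 = ((18−4)/6)² = 5.444

Forward pass:
ES_Task 1 = 0; EF_Task 1 = 9
ES_Task 2 = 0; EF_Task 2 = 15
ES_Task 3 = max(EF_Task 1=9, EF_Task 2=15) = 15; EF_Task 3 = 15+3 = 18
ES_Task 4 = max(EF_Task 1=9, EF_Task 2=15) = 15; EF_Task 4 = 15+4 = 19
ES_Task 5 = 15; EF_Task 5 = 15+6 = 21
ES_Task 6 = max(EF_Task 3=18, EF_Task 4=19, EF_Task 5=21) = 21; EF_Task 6 = 21+9 = 30
Expected project duration μ = 30 weeks. Critical path: Task 2 → Task 5 → Task 6.

Variance along critical path = 1.778 + 1.778 + 5.444 = 9.000; σ = 3.000 weeks.
D = μ + z·σ = 30 + 0.842·3.000 = 32.5 weeks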